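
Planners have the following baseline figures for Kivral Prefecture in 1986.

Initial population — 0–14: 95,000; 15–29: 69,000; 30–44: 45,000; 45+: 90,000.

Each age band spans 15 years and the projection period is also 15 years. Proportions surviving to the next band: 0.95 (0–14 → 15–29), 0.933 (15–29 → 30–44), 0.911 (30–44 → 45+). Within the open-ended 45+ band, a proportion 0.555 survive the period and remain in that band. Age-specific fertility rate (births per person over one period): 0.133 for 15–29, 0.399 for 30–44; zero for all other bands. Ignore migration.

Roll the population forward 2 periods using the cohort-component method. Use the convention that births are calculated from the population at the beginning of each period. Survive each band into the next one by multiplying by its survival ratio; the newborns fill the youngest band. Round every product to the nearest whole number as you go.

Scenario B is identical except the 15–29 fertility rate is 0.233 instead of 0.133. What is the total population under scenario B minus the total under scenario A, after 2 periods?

15580

Period 1:
Births: 69000 × 0.133 = 9177, 45000 × 0.399 = 17955 → 27132
15–29: 95000 × 0.95 = 90250
30–44: 69000 × 0.933 = 64377
45+: 45000 × 0.911 + 90000 × 0.555 = 40995 + 49950 = 90945
Giving 27132 / 90250 / 64377 / 90945.
Period 2:
Births: 90250 × 0.133 = 12003, 64377 × 0.399 = 25686 → 37689
15–29: 27132 × 0.95 = 25775
30–44: 90250 × 0.933 = 84203
45+: 64377 × 0.911 + 90945 × 0.555 = 58647 + 50474 = 109121
Giving 37689 / 25775 / 84203 / 109121.
Scenario A total after 2 periods: 256788
Scenario B projection —
Period 1:
Births: 69000 × 0.233 = 16077, 45000 × 0.399 = 17955 → 34032
15–29: 95000 × 0.95 = 90250
30–44: 69000 × 0.933 = 64377
45+: 45000 × 0.911 + 90000 × 0.555 = 40995 + 49950 = 90945
Giving 34032 / 90250 / 64377 / 90945.
Period 2:
Births: 90250 × 0.233 = 21028, 64377 × 0.399 = 25686 → 46714
15–29: 34032 × 0.95 = 32330
30–44: 90250 × 0.933 = 84203
45+: 64377 × 0.911 + 90945 × 0.555 = 58647 + 50474 = 109121
Giving 46714 / 32330 / 84203 / 109121.
Scenario B total after 2 periods: 272368
Difference B − A = 272368 − 256788 = 15580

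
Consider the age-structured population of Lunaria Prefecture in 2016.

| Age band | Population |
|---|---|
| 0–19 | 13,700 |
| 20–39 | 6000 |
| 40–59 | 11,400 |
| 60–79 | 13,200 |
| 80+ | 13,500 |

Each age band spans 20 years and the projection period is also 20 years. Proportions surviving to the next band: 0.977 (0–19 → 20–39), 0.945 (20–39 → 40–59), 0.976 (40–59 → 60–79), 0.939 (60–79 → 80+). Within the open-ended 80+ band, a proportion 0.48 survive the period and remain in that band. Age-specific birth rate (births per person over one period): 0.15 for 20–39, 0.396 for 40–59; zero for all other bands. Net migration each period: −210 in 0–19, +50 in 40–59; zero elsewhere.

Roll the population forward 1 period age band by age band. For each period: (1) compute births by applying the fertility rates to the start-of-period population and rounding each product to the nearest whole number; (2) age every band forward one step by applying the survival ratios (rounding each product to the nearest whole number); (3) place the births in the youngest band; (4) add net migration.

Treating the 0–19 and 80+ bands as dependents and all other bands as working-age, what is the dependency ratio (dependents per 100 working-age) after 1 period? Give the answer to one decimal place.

79.7

(Groups numbered youngest = 1 to oldest = 5.)
After projecting period 1:
Births: 6000 * 0.15 = 900, 11400 * 0.396 = 4514 ⇒ total 5414
Group 2: 13700 * 0.977 = 13385
Group 3: 6000 * 0.945 = 5670
Group 4: 11400 * 0.976 = 11126
Group 5: 13200 * 0.939 + 13500 * 0.48 = 12395 + 6480 = 18875
Net migration: Group 1 − 210 → 5204; Group 3 + 50 → 5720
Giving 5204 / 13385 / 5720 / 11126 / 18875.
Dependents (band 0–19 + band 80+) = 5204 + 18875 = 24079; working-age = 30231; ratio = 24079/30231 × 100 = 79.7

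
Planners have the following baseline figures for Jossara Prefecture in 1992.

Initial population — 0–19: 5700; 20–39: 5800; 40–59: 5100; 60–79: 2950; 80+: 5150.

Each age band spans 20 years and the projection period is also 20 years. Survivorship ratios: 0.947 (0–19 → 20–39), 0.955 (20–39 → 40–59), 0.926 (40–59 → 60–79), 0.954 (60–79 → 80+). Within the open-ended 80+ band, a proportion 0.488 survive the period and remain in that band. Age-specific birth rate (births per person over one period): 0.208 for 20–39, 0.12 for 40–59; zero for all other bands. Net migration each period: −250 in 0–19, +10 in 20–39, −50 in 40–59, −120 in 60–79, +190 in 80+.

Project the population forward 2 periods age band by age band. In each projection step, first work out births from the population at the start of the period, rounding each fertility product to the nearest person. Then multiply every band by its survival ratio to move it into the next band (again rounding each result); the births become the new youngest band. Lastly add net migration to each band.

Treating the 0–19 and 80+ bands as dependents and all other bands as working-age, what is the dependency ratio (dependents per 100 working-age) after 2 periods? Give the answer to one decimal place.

Let group 1 be 0–19 through group 5 = 80+.
— Period 1 —
Births: 5800 × 0.208 = 1206, 5100 × 0.12 = 612 ⇒ total 1818
Group 2: 5700 × 0.947 = 5398
Group 3: 5800 × 0.955 = 5539
Group 4: 5100 × 0.926 = 4723
Group 5: 2950 × 0.954 + 5150 × 0.488 = 2814 + 2513 = 5327
Net migration: Group 1 − 250 → 1568; Group 2 + 10 → 5408; Group 3 − 50 → 5489; Group 4 − 120 → 4603; Group 5 + 190 → 5517
End of period: [1568, 5408, 5489, 4603, 5517]
— Period 2 —
Births: 5408 × 0.208 = 1125, 5489 × 0.12 = 659 ⇒ total 1784
Group 2: 1568 × 0.947 = 1485
Group 3: 5408 × 0.955 = 5165
Group 4: 5489 × 0.926 = 5083
Group 5: 4603 × 0.954 + 5517 × 0.488 = 4391 + 2692 = 7083
Net migration: Group 1 − 250 → 1534; Group 2 + 10 → 1495; Group 3 − 50 → 5115; Group 4 − 120 → 4963; Group 5 + 190 → 7273
End of period: [1534, 1495, 5115, 4963, 7273]
Dependents (band 0–19 + band 80+) = 1534 + 7273 = 8807; working-age = 11573; ratio = 8807/11573 × 100 = 76.1

76.1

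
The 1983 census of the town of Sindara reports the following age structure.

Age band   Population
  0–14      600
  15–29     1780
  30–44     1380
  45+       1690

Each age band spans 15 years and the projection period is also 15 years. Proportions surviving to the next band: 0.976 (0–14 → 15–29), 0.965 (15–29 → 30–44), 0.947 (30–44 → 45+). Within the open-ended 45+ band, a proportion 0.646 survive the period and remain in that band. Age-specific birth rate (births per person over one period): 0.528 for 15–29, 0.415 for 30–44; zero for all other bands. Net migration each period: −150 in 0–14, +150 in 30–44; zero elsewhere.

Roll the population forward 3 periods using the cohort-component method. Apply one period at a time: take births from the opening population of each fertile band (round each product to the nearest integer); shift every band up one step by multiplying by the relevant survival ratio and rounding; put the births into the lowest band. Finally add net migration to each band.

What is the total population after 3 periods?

Period 1.
Births: 1780 × 0.528 = 940, 1380 × 0.415 = 573 ⇒ total 1513
15–29: 600 × 0.976 = 586
30–44: 1780 × 0.965 = 1718
45+: 1380 × 0.947 + 1690 × 0.646 = 1307 + 1092 = 2399
Net migration: 0–14 − 150 → 1363; 30–44 + 150 → 1868
Giving 1363 / 586 / 1868 / 2399.
Period 2.
Births: 586 × 0.528 = 309, 1868 × 0.415 = 775 ⇒ total 1084
15–29: 1363 × 0.976 = 1330
30–44: 586 × 0.965 = 565
45+: 1868 × 0.947 + 2399 × 0.646 = 1769 + 1550 = 3319
Net migration: 0–14 − 150 → 934; 30–44 + 150 → 715
Giving 934 / 1330 / 715 / 3319.
Period 3.
Births: 1330 × 0.528 = 702, 715 × 0.415 = 297 ⇒ total 999
15–29: 934 × 0.976 = 912
30–44: 1330 × 0.965 = 1283
45+: 715 × 0.947 + 3319 × 0.646 = 677 + 2144 = 2821
Net migration: 0–14 − 150 → 849; 30–44 + 150 → 1433
Giving 849 / 912 / 1433 / 2821.
Total after period 3: 849 + 912 + 1433 + 2821 = 6015

6015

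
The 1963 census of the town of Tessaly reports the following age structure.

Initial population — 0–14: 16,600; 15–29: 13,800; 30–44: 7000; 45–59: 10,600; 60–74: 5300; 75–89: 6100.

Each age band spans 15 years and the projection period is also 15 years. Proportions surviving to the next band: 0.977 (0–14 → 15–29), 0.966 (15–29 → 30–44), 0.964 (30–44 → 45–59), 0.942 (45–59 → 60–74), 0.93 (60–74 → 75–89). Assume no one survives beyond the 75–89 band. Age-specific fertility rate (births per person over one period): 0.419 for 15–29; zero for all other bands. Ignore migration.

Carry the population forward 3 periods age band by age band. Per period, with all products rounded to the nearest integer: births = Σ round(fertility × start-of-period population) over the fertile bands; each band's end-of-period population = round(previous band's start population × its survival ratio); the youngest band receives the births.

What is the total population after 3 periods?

(Bands numbered youngest = 1 to oldest = 6.)
After projecting period 1:
Births: 13800 * 0.419 = 5782
Band 2: 16600 * 0.977 = 16218
Band 3: 13800 * 0.966 = 13331
Band 4: 7000 * 0.964 = 6748
Band 5: 10600 * 0.942 = 9985
Band 6: 5300 * 0.93 = 4929
Giving 5782 / 16218 / 13331 / 6748 / 9985 / 4929.
After projecting period 2:
Births: 16218 * 0.419 = 6795
Band 2: 5782 * 0.977 = 5649
Band 3: 16218 * 0.966 = 15667
Band 4: 13331 * 0.964 = 12851
Band 5: 6748 * 0.942 = 6357
Band 6: 9985 * 0.93 = 9286
Giving 6795 / 5649 / 15667 / 12851 / 6357 / 9286.
After projecting period 3:
Births: 5649 * 0.419 = 2367
Band 2: 6795 * 0.977 = 6639
Band 3: 5649 * 0.966 = 5457
Band 4: 15667 * 0.964 = 15103
Band 5: 12851 * 0.942 = 12106
Band 6: 6357 * 0.93 = 5912
Giving 2367 / 6639 / 5457 / 15103 / 12106 / 5912.
Total after period 3: 2367 + 6639 + 5457 + 15103 + 12106 + 5912 = 47584

47584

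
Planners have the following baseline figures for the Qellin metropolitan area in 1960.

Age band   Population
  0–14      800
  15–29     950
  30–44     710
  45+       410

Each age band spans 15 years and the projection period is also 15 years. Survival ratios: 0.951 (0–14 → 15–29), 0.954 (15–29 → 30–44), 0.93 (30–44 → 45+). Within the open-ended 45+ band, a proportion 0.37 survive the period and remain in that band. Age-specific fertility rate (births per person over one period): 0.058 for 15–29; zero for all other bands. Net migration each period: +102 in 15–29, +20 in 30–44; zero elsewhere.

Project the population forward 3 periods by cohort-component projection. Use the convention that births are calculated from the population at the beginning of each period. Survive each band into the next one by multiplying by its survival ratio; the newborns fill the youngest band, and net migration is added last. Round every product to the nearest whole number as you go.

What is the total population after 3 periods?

1540

Period 1.
Births: 950 × 0.058 = 55
15–29: 800 × 0.951 = 761
30–44: 950 × 0.954 = 906
45+: 710 × 0.93 + 410 × 0.37 = 660 + 152 = 812
Net migration: 15–29 + 102 → 863; 30–44 + 20 → 926
End of period: [55, 863, 926, 812]
Period 2.
Births: 863 × 0.058 = 50
15–29: 55 × 0.951 = 52
30–44: 863 × 0.954 = 823
45+: 926 × 0.93 + 812 × 0.37 = 861 + 300 = 1161
Net migration: 15–29 + 102 → 154; 30–44 + 20 → 843
End of period: [50, 154, 843, 1161]
Period 3.
Births: 154 × 0.058 = 9
15–29: 50 × 0.951 = 48
30–44: 154 × 0.954 = 147
45+: 843 × 0.93 + 1161 × 0.37 = 784 + 430 = 1214
Net migration: 15–29 + 102 → 150; 30–44 + 20 → 167
End of period: [9, 150, 167, 1214]
Total after period 3: 9 + 150 + 167 + 1214 = 1540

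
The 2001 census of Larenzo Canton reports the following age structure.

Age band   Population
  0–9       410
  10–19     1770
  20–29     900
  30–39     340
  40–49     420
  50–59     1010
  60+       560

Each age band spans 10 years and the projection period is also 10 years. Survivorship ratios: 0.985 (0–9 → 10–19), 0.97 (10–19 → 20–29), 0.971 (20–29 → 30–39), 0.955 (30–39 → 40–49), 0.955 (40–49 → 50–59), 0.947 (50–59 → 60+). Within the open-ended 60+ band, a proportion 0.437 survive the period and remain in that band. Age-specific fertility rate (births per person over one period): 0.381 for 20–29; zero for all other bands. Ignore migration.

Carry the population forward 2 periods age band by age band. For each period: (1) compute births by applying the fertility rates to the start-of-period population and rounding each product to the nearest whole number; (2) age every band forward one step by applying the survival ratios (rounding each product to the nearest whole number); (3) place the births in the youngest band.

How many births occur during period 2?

654

Period 1:
Births: 900 * 0.381 = 343
10–19: 410 * 0.985 = 404
20–29: 1770 * 0.97 = 1717
30–39: 900 * 0.971 = 874
40–49: 340 * 0.955 = 325
50–59: 420 * 0.955 = 401
60+: 1010 * 0.947 + 560 * 0.437 = 956 + 245 = 1201
→ [343, 404, 1717, 874, 325, 401, 1201]
Period 2:
Births: 1717 * 0.381 = 654
10–19: 343 * 0.985 = 338
20–29: 404 * 0.97 = 392
30–39: 1717 * 0.971 = 1667
40–49: 874 * 0.955 = 835
50–59: 325 * 0.955 = 310
60+: 401 * 0.947 + 1201 * 0.437 = 380 + 525 = 905
→ [654, 338, 392, 1667, 835, 310, 905]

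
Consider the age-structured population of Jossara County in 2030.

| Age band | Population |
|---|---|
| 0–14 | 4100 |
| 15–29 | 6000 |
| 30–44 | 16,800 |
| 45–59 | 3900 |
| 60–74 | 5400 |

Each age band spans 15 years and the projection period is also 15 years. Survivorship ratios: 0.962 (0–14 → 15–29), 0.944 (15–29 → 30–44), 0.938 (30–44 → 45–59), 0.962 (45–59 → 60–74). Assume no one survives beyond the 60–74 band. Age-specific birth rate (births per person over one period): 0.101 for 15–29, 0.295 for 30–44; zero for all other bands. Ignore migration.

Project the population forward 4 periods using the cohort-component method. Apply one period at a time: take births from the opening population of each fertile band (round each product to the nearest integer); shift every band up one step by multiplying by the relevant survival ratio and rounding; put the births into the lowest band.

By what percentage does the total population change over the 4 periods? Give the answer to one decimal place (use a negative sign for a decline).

-63.4

Period 1.
Births: 6000 × 0.101 = 606 ; 16800 × 0.295 = 4956 — total 5562
15–29: 4100 × 0.962 = 3944
30–44: 6000 × 0.944 = 5664
45–59: 16800 × 0.938 = 15758
60–74: 3900 × 0.962 = 3752
Giving 5562 / 3944 / 5664 / 15758 / 3752.
Period 2.
Births: 3944 × 0.101 = 398 ; 5664 × 0.295 = 1671 — total 2069
15–29: 5562 × 0.962 = 5351
30–44: 3944 × 0.944 = 3723
45–59: 5664 × 0.938 = 5313
60–74: 15758 × 0.962 = 15159
Giving 2069 / 5351 / 3723 / 5313 / 15159.
Period 3.
Births: 5351 × 0.101 = 540 ; 3723 × 0.295 = 1098 — total 1638
15–29: 2069 × 0.962 = 1990
30–44: 5351 × 0.944 = 5051
45–59: 3723 × 0.938 = 3492
60–74: 5313 × 0.962 = 5111
Giving 1638 / 1990 / 5051 / 3492 / 5111.
Period 4.
Births: 1990 × 0.101 = 201 ; 5051 × 0.295 = 1490 — total 1691
15–29: 1638 × 0.962 = 1576
30–44: 1990 × 0.944 = 1879
45–59: 5051 × 0.938 = 4738
60–74: 3492 × 0.962 = 3359
Giving 1691 / 1576 / 1879 / 4738 / 3359.
Total: 36200 → 13243; change = -22957; percentage change = -63.4%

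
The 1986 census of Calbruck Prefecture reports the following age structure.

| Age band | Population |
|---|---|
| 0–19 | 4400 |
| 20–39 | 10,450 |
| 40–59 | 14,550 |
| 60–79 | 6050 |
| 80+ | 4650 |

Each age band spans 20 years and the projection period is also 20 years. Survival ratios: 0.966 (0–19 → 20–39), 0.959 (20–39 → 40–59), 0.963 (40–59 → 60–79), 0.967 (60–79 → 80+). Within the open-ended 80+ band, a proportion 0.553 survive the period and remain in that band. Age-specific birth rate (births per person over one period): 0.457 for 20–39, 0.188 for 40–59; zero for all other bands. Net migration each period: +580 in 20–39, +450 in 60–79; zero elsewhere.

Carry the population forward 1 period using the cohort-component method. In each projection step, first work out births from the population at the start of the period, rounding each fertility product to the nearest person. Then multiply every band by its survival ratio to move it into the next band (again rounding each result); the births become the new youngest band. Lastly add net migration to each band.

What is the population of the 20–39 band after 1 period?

Period 1:
Births: 10450 × 0.457 = 4776 ; 14550 × 0.188 = 2735 → total 7511
20–39: 4400 × 0.966 = 4250
40–59: 10450 × 0.959 = 10022
60–79: 14550 × 0.963 = 14012
80+: 6050 × 0.967 + 4650 × 0.553 = 5850 + 2571 = 8421
Net migration: 20–39 + 580 → 4830; 60–79 + 450 → 14462
→ [7511, 4830, 10022, 14462, 8421]

4830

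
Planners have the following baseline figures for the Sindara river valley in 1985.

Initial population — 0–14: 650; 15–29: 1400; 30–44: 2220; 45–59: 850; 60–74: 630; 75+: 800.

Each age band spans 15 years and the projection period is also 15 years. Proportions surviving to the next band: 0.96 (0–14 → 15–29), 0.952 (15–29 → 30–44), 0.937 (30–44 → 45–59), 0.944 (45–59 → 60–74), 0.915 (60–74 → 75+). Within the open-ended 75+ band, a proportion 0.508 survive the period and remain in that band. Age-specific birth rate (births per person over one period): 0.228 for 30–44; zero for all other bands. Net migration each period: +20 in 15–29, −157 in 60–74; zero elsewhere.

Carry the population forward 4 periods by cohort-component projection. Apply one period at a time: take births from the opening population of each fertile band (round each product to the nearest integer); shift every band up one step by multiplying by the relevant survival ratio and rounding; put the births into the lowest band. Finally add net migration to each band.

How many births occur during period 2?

(Groups numbered youngest = 1 to oldest = 6.)
After projecting period 1:
Births: 2220 × 0.228 = 506
Group 2: 650 × 0.96 = 624
Group 3: 1400 × 0.952 = 1333
Group 4: 2220 × 0.937 = 2080
Group 5: 850 × 0.944 = 802
Group 6: 630 × 0.915 + 800 × 0.508 = 576 + 406 = 982
Net migration: Group 2 + 20 → 644; Group 5 − 157 → 645
Population now: 0–14=506, 15–29=644, 30–44=1333, 45–59=2080, 60–74=645, 75+=982
After projecting period 2:
Births: 1333 × 0.228 = 304
Group 2: 506 × 0.96 = 486
Group 3: 644 × 0.952 = 613
Group 4: 1333 × 0.937 = 1249
Group 5: 2080 × 0.944 = 1964
Group 6: 645 × 0.915 + 982 × 0.508 = 590 + 499 = 1089
Net migration: Group 2 + 20 → 506; Group 5 − 157 → 1807
Population now: 0–14=304, 15–29=506, 30–44=613, 45–59=1249, 60–74=1807, 75+=1089

304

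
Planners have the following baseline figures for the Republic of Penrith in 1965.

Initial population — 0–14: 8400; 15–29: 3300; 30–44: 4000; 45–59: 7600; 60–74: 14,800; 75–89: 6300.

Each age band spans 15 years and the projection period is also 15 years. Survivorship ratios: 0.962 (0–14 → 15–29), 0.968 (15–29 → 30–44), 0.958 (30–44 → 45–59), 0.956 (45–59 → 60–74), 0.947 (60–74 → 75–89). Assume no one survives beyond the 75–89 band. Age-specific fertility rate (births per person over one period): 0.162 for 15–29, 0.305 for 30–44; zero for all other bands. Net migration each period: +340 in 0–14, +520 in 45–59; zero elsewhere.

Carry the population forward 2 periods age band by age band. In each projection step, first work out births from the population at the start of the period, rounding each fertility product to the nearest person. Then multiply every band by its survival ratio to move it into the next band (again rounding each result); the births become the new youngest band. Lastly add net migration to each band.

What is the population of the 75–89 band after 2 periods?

Numbering the groups 1..6 from youngest to oldest:
Period 1:
Births: 3300 * 0.162 = 535 ; 4000 * 0.305 = 1220 ⇒ total 1755
Group 2: 8400 * 0.962 = 8081
Group 3: 3300 * 0.968 = 3194
Group 4: 4000 * 0.958 = 3832
Group 5: 7600 * 0.956 = 7266
Group 6: 14800 * 0.947 = 14016
Net migration: Group 1 + 340 → 2095; Group 4 + 520 → 4352
End of period: [2095, 8081, 3194, 4352, 7266, 14016]
Period 2:
Births: 8081 * 0.162 = 1309 ; 3194 * 0.305 = 974 ⇒ total 2283
Group 2: 2095 * 0.962 = 2015
Group 3: 8081 * 0.968 = 7822
Group 4: 3194 * 0.958 = 3060
Group 5: 4352 * 0.956 = 4161
Group 6: 7266 * 0.947 = 6881
Net migration: Group 1 + 340 → 2623; Group 4 + 520 → 3580
End of period: [2623, 2015, 7822, 3580, 4161, 6881]

6881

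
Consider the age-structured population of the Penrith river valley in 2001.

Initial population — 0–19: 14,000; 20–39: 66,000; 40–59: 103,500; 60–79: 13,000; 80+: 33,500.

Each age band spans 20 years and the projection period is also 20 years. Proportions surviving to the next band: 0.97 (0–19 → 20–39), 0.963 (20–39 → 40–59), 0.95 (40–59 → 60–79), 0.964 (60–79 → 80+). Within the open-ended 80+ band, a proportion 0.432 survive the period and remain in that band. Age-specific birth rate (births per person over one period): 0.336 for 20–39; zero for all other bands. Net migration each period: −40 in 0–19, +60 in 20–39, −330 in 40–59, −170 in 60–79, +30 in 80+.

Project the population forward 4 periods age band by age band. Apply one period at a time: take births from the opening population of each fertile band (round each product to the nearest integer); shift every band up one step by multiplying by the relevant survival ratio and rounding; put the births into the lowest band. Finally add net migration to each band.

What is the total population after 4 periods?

88081

(Groups numbered youngest = 1 to oldest = 5.)
— Period 1 —
Births: 66000 × 0.336 = 22176
Group 2: 14000 × 0.97 = 13580
Group 3: 66000 × 0.963 = 63558
Group 4: 103500 × 0.95 = 98325
Group 5: 13000 × 0.964 + 33500 × 0.432 = 12532 + 14472 = 27004
Net migration: Group 1 − 40 → 22136; Group 2 + 60 → 13640; Group 3 − 330 → 63228; Group 4 − 170 → 98155; Group 5 + 30 → 27034
Giving 22136 / 13640 / 63228 / 98155 / 27034.
— Period 2 —
Births: 13640 × 0.336 = 4583
Group 2: 22136 × 0.97 = 21472
Group 3: 13640 × 0.963 = 13135
Group 4: 63228 × 0.95 = 60067
Group 5: 98155 × 0.964 + 27034 × 0.432 = 94621 + 11679 = 106300
Net migration: Group 1 − 40 → 4543; Group 2 + 60 → 21532; Group 3 − 330 → 12805; Group 4 − 170 → 59897; Group 5 + 30 → 106330
Giving 4543 / 21532 / 12805 / 59897 / 106330.
— Period 3 —
Births: 21532 × 0.336 = 7235
Group 2: 4543 × 0.97 = 4407
Group 3: 21532 × 0.963 = 20735
Group 4: 12805 × 0.95 = 12165
Group 5: 59897 × 0.964 + 106330 × 0.432 = 57741 + 45935 = 103676
Net migration: Group 1 − 40 → 7195; Group 2 + 60 → 4467; Group 3 − 330 → 20405; Group 4 − 170 → 11995; Group 5 + 30 → 103706
Giving 7195 / 4467 / 20405 / 11995 / 103706.
— Period 4 —
Births: 4467 × 0.336 = 1501
Group 2: 7195 × 0.97 = 6979
Group 3: 4467 × 0.963 = 4302
Group 4: 20405 × 0.95 = 19385
Group 5: 11995 × 0.964 + 103706 × 0.432 = 11563 + 44801 = 56364
Net migration: Group 1 − 40 → 1461; Group 2 + 60 → 7039; Group 3 − 330 → 3972; Group 4 − 170 → 19215; Group 5 + 30 → 56394
Giving 1461 / 7039 / 3972 / 19215 / 56394.
Total after period 4: 1461 + 7039 + 3972 + 19215 + 56394 = 88081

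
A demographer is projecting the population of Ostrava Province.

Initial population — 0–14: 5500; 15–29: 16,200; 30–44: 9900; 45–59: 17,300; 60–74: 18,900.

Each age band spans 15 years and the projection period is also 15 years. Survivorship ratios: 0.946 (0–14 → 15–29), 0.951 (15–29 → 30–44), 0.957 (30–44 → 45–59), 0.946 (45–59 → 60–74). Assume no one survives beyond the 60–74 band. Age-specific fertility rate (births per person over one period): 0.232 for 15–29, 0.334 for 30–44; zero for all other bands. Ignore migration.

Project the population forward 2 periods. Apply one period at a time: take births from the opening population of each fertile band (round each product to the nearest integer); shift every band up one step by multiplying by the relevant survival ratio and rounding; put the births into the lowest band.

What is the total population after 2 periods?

41690

After projecting period 1:
Births: 16200 × 0.232 = 3758, 9900 × 0.334 = 3307 — total 7065
15–29: 5500 × 0.946 = 5203
30–44: 16200 × 0.951 = 15406
45–59: 9900 × 0.957 = 9474
60–74: 17300 × 0.946 = 16366
Giving 7065 / 5203 / 15406 / 9474 / 16366.
After projecting period 2:
Births: 5203 × 0.232 = 1207, 15406 × 0.334 = 5146 — total 6353
15–29: 7065 × 0.946 = 6683
30–44: 5203 × 0.951 = 4948
45–59: 15406 × 0.957 = 14744
60–74: 9474 × 0.946 = 8962
Giving 6353 / 6683 / 4948 / 14744 / 8962.
Total after period 2: 6353 + 6683 + 4948 + 14744 + 8962 = 41690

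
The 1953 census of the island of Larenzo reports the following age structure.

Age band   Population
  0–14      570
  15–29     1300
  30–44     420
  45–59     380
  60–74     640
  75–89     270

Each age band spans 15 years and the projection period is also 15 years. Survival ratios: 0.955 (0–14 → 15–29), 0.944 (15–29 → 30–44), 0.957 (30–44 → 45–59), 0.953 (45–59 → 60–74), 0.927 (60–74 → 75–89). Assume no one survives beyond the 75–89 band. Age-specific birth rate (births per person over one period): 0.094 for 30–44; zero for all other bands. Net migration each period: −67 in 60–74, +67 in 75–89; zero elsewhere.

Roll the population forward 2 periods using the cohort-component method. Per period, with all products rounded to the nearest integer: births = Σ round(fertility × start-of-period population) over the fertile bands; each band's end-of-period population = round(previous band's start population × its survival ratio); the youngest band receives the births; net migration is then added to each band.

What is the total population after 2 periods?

2496

After projecting period 1:
Births: 420 * 0.094 = 39
15–29: 570 * 0.955 = 544
30–44: 1300 * 0.944 = 1227
45–59: 420 * 0.957 = 402
60–74: 380 * 0.953 = 362
75–89: 640 * 0.927 = 593
Net migration: 60–74 − 67 → 295; 75–89 + 67 → 660
Population now: 0–14=39, 15–29=544, 30–44=1227, 45–59=402, 60–74=295, 75–89=660
After projecting period 2:
Births: 1227 * 0.094 = 115
15–29: 39 * 0.955 = 37
30–44: 544 * 0.944 = 514
45–59: 1227 * 0.957 = 1174
60–74: 402 * 0.953 = 383
75–89: 295 * 0.927 = 273
Net migration: 60–74 − 67 → 316; 75–89 + 67 → 340
Population now: 0–14=115, 15–29=37, 30–44=514, 45–59=1174, 60–74=316, 75–89=340
Total after period 2: 115 + 37 + 514 + 1174 + 316 + 340 = 2496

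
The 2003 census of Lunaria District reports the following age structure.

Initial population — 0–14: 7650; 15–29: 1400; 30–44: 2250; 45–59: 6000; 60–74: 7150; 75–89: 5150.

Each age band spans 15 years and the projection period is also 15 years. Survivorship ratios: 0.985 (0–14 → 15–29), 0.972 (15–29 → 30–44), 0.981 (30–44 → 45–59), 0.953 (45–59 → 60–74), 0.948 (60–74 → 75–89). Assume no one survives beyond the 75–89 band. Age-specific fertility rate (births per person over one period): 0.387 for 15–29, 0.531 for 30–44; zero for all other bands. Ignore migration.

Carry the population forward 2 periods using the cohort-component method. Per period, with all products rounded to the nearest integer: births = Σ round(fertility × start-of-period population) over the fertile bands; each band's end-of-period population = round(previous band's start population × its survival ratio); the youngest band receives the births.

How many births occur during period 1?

After projecting period 1:
Births: 1400 * 0.387 = 542 ; 2250 * 0.531 = 1195 → 1737
15–29: 7650 * 0.985 = 7535
30–44: 1400 * 0.972 = 1361
45–59: 2250 * 0.981 = 2207
60–74: 6000 * 0.953 = 5718
75–89: 7150 * 0.948 = 6778
Giving 1737 / 7535 / 1361 / 2207 / 5718 / 6778.

1737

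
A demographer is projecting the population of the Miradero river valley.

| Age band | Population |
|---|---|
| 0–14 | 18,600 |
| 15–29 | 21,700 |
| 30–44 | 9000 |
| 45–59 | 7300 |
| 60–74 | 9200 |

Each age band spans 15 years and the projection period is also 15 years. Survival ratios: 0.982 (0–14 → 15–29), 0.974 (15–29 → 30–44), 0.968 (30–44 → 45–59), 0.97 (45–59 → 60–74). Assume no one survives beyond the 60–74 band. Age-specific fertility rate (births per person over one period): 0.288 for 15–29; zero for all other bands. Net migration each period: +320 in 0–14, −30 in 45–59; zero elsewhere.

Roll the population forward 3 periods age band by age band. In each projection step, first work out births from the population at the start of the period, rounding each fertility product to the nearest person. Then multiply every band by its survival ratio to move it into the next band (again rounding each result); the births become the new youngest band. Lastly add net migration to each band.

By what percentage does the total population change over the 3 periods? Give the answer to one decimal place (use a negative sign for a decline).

-22.6

Period 1:
Births: 21700 × 0.288 = 6250
15–29: 18600 × 0.982 = 18265
30–44: 21700 × 0.974 = 21136
45–59: 9000 × 0.968 = 8712
60–74: 7300 × 0.97 = 7081
Net migration: 0–14 + 320 → 6570; 45–59 − 30 → 8682
→ [6570, 18265, 21136, 8682, 7081]
Period 2:
Births: 18265 × 0.288 = 5260
15–29: 6570 × 0.982 = 6452
30–44: 18265 × 0.974 = 17790
45–59: 21136 × 0.968 = 20460
60–74: 8682 × 0.97 = 8422
Net migration: 0–14 + 320 → 5580; 45–59 − 30 → 20430
→ [5580, 6452, 17790, 20430, 8422]
Period 3:
Births: 6452 × 0.288 = 1858
15–29: 5580 × 0.982 = 5480
30–44: 6452 × 0.974 = 6284
45–59: 17790 × 0.968 = 17221
60–74: 20430 × 0.97 = 19817
Net migration: 0–14 + 320 → 2178; 45–59 − 30 → 17191
→ [2178, 5480, 6284, 17191, 19817]
Total: 65800 → 50950; change = -14850; percentage change = -22.6%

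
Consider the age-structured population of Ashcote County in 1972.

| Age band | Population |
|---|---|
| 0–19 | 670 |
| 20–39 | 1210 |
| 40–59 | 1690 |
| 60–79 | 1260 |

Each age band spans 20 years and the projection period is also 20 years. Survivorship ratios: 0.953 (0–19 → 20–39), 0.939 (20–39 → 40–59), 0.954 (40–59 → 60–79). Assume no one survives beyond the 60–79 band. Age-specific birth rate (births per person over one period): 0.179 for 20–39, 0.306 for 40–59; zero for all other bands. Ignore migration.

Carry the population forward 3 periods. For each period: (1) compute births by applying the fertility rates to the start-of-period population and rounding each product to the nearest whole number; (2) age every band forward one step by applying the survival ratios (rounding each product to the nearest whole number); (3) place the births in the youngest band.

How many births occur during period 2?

(Bands numbered youngest = 1 to oldest = 4.)
[period 1]
Births: 1210 × 0.179 = 217  |  1690 × 0.306 = 517 ⇒ total 734
Band 2: 670 × 0.953 = 639
Band 3: 1210 × 0.939 = 1136
Band 4: 1690 × 0.954 = 1612
Giving 734 / 639 / 1136 / 1612.
[period 2]
Births: 639 × 0.179 = 114  |  1136 × 0.306 = 348 ⇒ total 462
Band 2: 734 × 0.953 = 700
Band 3: 639 × 0.939 = 600
Band 4: 1136 × 0.954 = 1084
Giving 462 / 700 / 600 / 1084.

462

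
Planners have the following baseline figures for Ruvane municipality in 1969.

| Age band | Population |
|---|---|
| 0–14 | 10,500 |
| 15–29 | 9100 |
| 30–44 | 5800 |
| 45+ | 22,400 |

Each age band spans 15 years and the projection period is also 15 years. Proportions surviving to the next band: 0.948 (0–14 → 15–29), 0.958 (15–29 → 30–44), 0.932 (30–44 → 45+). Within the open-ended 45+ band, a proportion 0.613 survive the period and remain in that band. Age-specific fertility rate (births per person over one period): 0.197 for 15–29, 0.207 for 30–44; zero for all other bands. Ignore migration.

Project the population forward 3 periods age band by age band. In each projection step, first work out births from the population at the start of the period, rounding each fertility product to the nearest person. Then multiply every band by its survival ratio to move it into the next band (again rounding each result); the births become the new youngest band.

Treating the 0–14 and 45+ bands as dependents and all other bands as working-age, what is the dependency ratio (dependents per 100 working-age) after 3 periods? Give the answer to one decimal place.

Period 1.
Births: 9100 * 0.197 = 1793 ; 5800 * 0.207 = 1201 → 2994
15–29: 10500 * 0.948 = 9954
30–44: 9100 * 0.958 = 8718
45+: 5800 * 0.932 + 22400 * 0.613 = 5406 + 13731 = 19137
Population now: 0–14=2994, 15–29=9954, 30–44=8718, 45+=19137
Period 2.
Births: 9954 * 0.197 = 1961 ; 8718 * 0.207 = 1805 → 3766
15–29: 2994 * 0.948 = 2838
30–44: 9954 * 0.958 = 9536
45+: 8718 * 0.932 + 19137 * 0.613 = 8125 + 11731 = 19856
Population now: 0–14=3766, 15–29=2838, 30–44=9536, 45+=19856
Period 3.
Births: 2838 * 0.197 = 559 ; 9536 * 0.207 = 1974 → 2533
15–29: 3766 * 0.948 = 3570
30–44: 2838 * 0.958 = 2719
45+: 9536 * 0.932 + 19856 * 0.613 = 8888 + 12172 = 21060
Population now: 0–14=2533, 15–29=3570, 30–44=2719, 45+=21060
Dependents (band 0–14 + band 45+) = 2533 + 21060 = 23593; working-age = 6289; ratio = 23593/6289 × 100 = 375.1

375.1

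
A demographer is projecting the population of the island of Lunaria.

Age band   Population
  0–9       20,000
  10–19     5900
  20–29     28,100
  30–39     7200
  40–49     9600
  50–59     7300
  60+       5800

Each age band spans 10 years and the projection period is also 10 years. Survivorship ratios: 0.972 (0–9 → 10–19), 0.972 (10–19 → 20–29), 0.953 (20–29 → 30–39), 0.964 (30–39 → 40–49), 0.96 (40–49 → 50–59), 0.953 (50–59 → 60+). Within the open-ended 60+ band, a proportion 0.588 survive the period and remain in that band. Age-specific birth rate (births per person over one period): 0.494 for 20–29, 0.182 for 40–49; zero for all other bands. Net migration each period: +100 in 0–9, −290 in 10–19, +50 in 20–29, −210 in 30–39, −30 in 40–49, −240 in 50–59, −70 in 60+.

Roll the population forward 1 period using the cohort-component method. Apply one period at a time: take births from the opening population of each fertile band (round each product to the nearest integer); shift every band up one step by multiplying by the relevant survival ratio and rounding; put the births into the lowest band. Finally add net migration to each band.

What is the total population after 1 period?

93416

(Bands numbered youngest = 1 to oldest = 7.)
— Period 1 —
Births: 28100 * 0.494 = 13881 ; 9600 * 0.182 = 1747 ⇒ total 15628
Band 2: 20000 * 0.972 = 19440
Band 3: 5900 * 0.972 = 5735
Band 4: 28100 * 0.953 = 26779
Band 5: 7200 * 0.964 = 6941
Band 6: 9600 * 0.96 = 9216
Band 7: 7300 * 0.953 + 5800 * 0.588 = 6957 + 3410 = 10367
Net migration: Band 1 + 100 → 15728; Band 2 − 290 → 19150; Band 3 + 50 → 5785; Band 4 − 210 → 26569; Band 5 − 30 → 6911; Band 6 − 240 → 8976; Band 7 − 70 → 10297
Population now: 0–9=15728, 10–19=19150, 20–29=5785, 30–39=26569, 40–49=6911, 50–59=8976, 60+=10297
Total after period 1: 15728 + 19150 + 5785 + 26569 + 6911 + 8976 + 10297 = 93416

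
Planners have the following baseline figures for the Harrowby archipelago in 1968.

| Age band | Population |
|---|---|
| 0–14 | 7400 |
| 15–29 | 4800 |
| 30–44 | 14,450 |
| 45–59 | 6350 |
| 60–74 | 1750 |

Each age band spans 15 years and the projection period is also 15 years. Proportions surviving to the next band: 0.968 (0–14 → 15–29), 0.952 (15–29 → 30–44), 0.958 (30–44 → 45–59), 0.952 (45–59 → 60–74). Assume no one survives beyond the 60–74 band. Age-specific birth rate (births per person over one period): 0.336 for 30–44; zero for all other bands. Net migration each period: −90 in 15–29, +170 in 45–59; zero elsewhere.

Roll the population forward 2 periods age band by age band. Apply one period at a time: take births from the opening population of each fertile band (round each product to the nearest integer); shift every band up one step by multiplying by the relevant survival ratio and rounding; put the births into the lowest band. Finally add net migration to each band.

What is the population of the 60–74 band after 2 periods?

13340

Call the groups 1 to 5, youngest first.
Period 1.
Births: 14450 * 0.336 = 4855
Group 2: 7400 * 0.968 = 7163
Group 3: 4800 * 0.952 = 4570
Group 4: 14450 * 0.958 = 13843
Group 5: 6350 * 0.952 = 6045
Net migration: Group 2 − 90 → 7073; Group 4 + 170 → 14013
End of period: [4855, 7073, 4570, 14013, 6045]
Period 2.
Births: 4570 * 0.336 = 1536
Group 2: 4855 * 0.968 = 4700
Group 3: 7073 * 0.952 = 6733
Group 4: 4570 * 0.958 = 4378
Group 5: 14013 * 0.952 = 13340
Net migration: Group 2 − 90 → 4610; Group 4 + 170 → 4548
End of period: [1536, 4610, 6733, 4548, 13340]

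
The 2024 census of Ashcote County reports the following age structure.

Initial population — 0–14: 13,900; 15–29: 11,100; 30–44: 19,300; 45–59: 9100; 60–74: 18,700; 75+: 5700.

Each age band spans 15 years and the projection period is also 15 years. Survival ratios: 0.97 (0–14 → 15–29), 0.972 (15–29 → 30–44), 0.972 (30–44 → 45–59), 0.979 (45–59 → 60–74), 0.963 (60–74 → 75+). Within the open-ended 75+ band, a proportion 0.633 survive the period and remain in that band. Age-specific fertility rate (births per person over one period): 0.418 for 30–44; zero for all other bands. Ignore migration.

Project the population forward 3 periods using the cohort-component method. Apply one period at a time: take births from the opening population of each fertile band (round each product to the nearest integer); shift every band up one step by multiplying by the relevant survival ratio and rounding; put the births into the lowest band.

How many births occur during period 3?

After projecting period 1:
Births: 19300 × 0.418 = 8067
15–29: 13900 × 0.97 = 13483
30–44: 11100 × 0.972 = 10789
45–59: 19300 × 0.972 = 18760
60–74: 9100 × 0.979 = 8909
75+: 18700 × 0.963 + 5700 × 0.633 = 18008 + 3608 = 21616
End of period: [8067, 13483, 10789, 18760, 8909, 21616]
After projecting period 2:
Births: 10789 × 0.418 = 4510
15–29: 8067 × 0.97 = 7825
30–44: 13483 × 0.972 = 13105
45–59: 10789 × 0.972 = 10487
60–74: 18760 × 0.979 = 18366
75+: 8909 × 0.963 + 21616 × 0.633 = 8579 + 13683 = 22262
End of period: [4510, 7825, 13105, 10487, 18366, 22262]
After projecting period 3:
Births: 13105 × 0.418 = 5478
15–29: 4510 × 0.97 = 4375
30–44: 7825 × 0.972 = 7606
45–59: 13105 × 0.972 = 12738
60–74: 10487 × 0.979 = 10267
75+: 18366 × 0.963 + 22262 × 0.633 = 17686 + 14092 = 31778
End of period: [5478, 4375, 7606, 12738, 10267, 31778]

5478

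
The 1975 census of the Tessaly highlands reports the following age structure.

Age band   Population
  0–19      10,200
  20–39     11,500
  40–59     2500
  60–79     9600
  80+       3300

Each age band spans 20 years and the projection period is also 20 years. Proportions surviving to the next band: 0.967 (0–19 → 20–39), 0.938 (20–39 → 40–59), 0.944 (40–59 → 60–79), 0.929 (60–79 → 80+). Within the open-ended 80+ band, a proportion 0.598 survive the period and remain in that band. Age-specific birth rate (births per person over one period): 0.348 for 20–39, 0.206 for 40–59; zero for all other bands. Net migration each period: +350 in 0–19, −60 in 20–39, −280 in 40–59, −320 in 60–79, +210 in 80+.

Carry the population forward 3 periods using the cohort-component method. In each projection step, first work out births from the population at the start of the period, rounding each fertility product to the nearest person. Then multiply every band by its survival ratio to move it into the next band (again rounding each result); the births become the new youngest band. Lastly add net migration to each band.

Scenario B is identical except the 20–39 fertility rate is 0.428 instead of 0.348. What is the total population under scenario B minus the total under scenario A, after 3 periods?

2347

(Groups numbered youngest = 1 to oldest = 5.)
— Period 1 —
Births: 11500 × 0.348 = 4002  |  2500 × 0.206 = 515 ⇒ total 4517
Group 2: 10200 × 0.967 = 9863
Group 3: 11500 × 0.938 = 10787
Group 4: 2500 × 0.944 = 2360
Group 5: 9600 × 0.929 + 3300 × 0.598 = 8918 + 1973 = 10891
Net migration: Group 1 + 350 → 4867; Group 2 − 60 → 9803; Group 3 − 280 → 10507; Group 4 − 320 → 2040; Group 5 + 210 → 11101
→ [4867, 9803, 10507, 2040, 11101]
— Period 2 —
Births: 9803 × 0.348 = 3411  |  10507 × 0.206 = 2164 ⇒ total 5575
Group 2: 4867 × 0.967 = 4706
Group 3: 9803 × 0.938 = 9195
Group 4: 10507 × 0.944 = 9919
Group 5: 2040 × 0.929 + 11101 × 0.598 = 1895 + 6638 = 8533
Net migration: Group 1 + 350 → 5925; Group 2 − 60 → 4646; Group 3 − 280 → 8915; Group 4 − 320 → 9599; Group 5 + 210 → 8743
→ [5925, 4646, 8915, 9599, 8743]
— Period 3 —
Births: 4646 × 0.348 = 1617  |  8915 × 0.206 = 1836 ⇒ total 3453
Group 2: 5925 × 0.967 = 5729
Group 3: 4646 × 0.938 = 4358
Group 4: 8915 × 0.944 = 8416
Group 5: 9599 × 0.929 + 8743 × 0.598 = 8917 + 5228 = 14145
Net migration: Group 1 + 350 → 3803; Group 2 − 60 → 5669; Group 3 − 280 → 4078; Group 4 − 320 → 8096; Group 5 + 210 → 14355
→ [3803, 5669, 4078, 8096, 14355]
Scenario A total after 3 periods: 36001
Scenario B projection —
— Period 1 —
Births: 11500 × 0.428 = 4922  |  2500 × 0.206 = 515 ⇒ total 5437
Group 2: 10200 × 0.967 = 9863
Group 3: 11500 × 0.938 = 10787
Group 4: 2500 × 0.944 = 2360
Group 5: 9600 × 0.929 + 3300 × 0.598 = 8918 + 1973 = 10891
Net migration: Group 1 + 350 → 5787; Group 2 − 60 → 9803; Group 3 − 280 → 10507; Group 4 − 320 → 2040; Group 5 + 210 → 11101
→ [5787, 9803, 10507, 2040, 11101]
— Period 2 —
Births: 9803 × 0.428 = 4196  |  10507 × 0.206 = 2164 ⇒ total 6360
Group 2: 5787 × 0.967 = 5596
Group 3: 9803 × 0.938 = 9195
Group 4: 10507 × 0.944 = 9919
Group 5: 2040 × 0.929 + 11101 × 0.598 = 1895 + 6638 = 8533
Net migration: Group 1 + 350 → 6710; Group 2 − 60 → 5536; Group 3 − 280 → 8915; Group 4 − 320 → 9599; Group 5 + 210 → 8743
→ [6710, 5536, 8915, 9599, 8743]
— Period 3 —
Births: 5536 × 0.428 = 2369  |  8915 × 0.206 = 1836 ⇒ total 4205
Group 2: 6710 × 0.967 = 6489
Group 3: 5536 × 0.938 = 5193
Group 4: 8915 × 0.944 = 8416
Group 5: 9599 × 0.929 + 8743 × 0.598 = 8917 + 5228 = 14145
Net migration: Group 1 + 350 → 4555; Group 2 − 60 → 6429; Group 3 − 280 → 4913; Group 4 − 320 → 8096; Group 5 + 210 → 14355
→ [4555, 6429, 4913, 8096, 14355]
Scenario B total after 3 periods: 38348
Difference B − A = 38348 − 36001 = 2347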